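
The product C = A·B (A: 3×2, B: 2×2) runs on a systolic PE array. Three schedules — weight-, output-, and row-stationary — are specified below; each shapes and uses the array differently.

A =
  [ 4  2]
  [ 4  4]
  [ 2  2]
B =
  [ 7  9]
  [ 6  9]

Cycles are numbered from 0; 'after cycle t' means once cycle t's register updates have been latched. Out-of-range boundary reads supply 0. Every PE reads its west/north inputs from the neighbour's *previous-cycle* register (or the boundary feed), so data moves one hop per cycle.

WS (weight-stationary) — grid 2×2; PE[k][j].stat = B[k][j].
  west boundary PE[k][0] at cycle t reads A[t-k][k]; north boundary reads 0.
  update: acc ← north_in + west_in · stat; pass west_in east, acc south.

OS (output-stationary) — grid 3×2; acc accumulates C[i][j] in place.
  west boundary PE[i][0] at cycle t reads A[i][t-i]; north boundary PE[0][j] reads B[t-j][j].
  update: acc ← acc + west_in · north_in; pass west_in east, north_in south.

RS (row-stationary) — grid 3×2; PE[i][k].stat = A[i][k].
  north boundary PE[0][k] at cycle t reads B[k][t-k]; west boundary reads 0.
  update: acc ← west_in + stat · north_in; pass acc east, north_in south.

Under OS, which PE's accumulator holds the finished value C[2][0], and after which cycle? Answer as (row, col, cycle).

(row, col, cycle) = (2, 0, 3)

Under OS, C[2][0] lands at PE[2][0]:
  cycle 0: PE[2][0] → acc 0, east 0, south 0
  cycle 1: PE[2][0] → acc 0, east 0, south 0
  cycle 2: PE[2][0] → acc 14, east 2, south 7
  cycle 3: PE[2][0] → acc 26, east 2, south 6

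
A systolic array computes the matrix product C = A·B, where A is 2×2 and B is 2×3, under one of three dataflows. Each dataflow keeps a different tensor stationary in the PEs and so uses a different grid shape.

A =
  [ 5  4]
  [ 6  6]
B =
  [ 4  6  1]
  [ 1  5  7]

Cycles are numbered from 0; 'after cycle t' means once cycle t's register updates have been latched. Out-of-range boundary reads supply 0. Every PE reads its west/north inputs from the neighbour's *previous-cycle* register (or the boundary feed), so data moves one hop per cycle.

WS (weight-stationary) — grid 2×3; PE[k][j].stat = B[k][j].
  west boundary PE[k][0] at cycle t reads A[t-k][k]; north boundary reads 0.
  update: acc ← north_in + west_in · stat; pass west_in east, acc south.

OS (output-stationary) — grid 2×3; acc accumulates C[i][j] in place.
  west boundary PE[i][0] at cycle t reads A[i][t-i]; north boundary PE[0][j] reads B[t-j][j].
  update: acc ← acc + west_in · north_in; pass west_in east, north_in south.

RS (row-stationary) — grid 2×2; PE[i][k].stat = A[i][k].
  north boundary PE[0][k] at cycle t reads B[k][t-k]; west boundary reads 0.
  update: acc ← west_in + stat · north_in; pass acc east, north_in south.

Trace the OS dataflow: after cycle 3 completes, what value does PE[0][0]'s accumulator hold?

Tracing OS — 2×3 array, target PE[0][0]:
  @0  [0,0]  acc 20  |  →5  ↓4
  @1  [0,0]  acc 24  |  →4  ↓1
  @2  [0,0]  acc 24  |  →0  ↓0
  @3  [0,0]  acc 24  |  →0  ↓0

PE[0][0].acc = 24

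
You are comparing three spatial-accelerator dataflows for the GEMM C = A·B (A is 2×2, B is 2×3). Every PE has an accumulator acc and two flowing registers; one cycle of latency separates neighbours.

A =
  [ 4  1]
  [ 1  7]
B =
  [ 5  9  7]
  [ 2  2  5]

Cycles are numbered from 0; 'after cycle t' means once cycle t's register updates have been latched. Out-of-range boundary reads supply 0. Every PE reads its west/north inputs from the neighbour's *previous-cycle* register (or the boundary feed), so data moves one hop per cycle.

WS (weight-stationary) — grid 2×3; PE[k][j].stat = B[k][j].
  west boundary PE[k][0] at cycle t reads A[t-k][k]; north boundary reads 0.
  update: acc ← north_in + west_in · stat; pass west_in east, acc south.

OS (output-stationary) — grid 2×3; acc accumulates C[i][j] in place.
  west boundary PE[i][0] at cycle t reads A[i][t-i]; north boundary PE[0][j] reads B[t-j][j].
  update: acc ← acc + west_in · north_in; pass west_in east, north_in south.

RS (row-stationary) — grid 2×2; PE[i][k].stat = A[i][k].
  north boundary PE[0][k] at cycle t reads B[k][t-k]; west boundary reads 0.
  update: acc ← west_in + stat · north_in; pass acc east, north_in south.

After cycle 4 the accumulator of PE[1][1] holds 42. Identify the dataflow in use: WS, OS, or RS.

dataflow = RS

WS [2×3] PE[1][1] across cycles:
  c0 r1c1: 0 / 0 / 0
  c1 r1c1: 0 / 0 / 0
  c2 r1c1: 38 / 1 / 38
  c3 r1c1: 23 / 7 / 23
  c4 r1c1: 0 / 0 / 0
OS [2×3] PE[1][1] across cycles:
  c0 r1c1: 0 / 0 / 0
  c1 r1c1: 0 / 0 / 0
  c2 r1c1: 9 / 1 / 9
  c3 r1c1: 23 / 7 / 2
  c4 r1c1: 23 / 0 / 0
RS [2×2] PE[1][1] across cycles:
  c0 r1c1: 0 / 0 / 0
  c1 r1c1: 0 / 0 / 0
  c2 r1c1: 19 / 19 / 2
  c3 r1c1: 23 / 23 / 2
  c4 r1c1: 42 / 42 / 5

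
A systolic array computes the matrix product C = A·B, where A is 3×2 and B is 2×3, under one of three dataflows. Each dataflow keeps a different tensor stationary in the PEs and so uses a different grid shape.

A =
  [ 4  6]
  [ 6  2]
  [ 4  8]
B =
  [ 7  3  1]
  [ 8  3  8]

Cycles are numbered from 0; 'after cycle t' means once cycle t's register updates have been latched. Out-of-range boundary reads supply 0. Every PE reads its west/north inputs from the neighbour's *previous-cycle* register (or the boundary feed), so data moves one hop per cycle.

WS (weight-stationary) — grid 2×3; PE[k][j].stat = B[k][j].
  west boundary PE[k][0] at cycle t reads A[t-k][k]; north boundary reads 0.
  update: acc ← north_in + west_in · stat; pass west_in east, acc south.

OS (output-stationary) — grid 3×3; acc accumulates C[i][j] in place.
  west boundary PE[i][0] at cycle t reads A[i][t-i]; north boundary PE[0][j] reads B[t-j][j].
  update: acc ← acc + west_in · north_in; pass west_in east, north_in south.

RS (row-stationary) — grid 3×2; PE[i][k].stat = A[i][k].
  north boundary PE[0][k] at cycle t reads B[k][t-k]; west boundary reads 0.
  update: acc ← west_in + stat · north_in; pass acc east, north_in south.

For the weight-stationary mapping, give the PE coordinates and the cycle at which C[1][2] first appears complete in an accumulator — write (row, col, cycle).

WS: C[1][2] accumulates in PE[1][2]:
  @0  [1,2]  acc 0  |  →0  ↓0
  @1  [1,2]  acc 0  |  →0  ↓0
  @2  [1,2]  acc 0  |  →0  ↓0
  @3  [1,2]  acc 52  |  →6  ↓52
  @4  [1,2]  acc 22  |  →2  ↓22

(row, col, cycle) = (1, 2, 4)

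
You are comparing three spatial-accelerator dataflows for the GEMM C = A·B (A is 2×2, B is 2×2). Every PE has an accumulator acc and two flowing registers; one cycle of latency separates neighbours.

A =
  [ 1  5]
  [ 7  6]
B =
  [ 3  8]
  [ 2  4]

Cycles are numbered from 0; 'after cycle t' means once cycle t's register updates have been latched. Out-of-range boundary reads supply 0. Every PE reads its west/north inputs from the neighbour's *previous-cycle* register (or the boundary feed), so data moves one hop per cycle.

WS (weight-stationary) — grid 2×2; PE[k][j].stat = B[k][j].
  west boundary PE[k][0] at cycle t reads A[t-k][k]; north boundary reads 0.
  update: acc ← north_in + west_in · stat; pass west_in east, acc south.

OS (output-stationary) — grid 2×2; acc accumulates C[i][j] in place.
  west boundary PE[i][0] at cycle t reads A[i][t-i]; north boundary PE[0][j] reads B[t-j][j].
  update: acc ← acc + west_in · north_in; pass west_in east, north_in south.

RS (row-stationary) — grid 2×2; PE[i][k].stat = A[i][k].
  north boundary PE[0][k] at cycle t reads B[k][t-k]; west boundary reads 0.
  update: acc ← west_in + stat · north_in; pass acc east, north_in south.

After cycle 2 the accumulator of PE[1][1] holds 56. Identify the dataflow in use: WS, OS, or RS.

— WS: 2×2; PE[1][1] trace:
  c0 r1c1: 0 / 0 / 0
  c1 r1c1: 0 / 0 / 0
  c2 r1c1: 28 / 5 / 28
— OS: 2×2; PE[1][1] trace:
  c0 r1c1: 0 / 0 / 0
  c1 r1c1: 0 / 0 / 0
  c2 r1c1: 56 / 7 / 8
— RS: 2×2; PE[1][1] trace:
  c0 r1c1: 0 / 0 / 0
  c1 r1c1: 0 / 0 / 0
  c2 r1c1: 33 / 33 / 2

dataflow = OS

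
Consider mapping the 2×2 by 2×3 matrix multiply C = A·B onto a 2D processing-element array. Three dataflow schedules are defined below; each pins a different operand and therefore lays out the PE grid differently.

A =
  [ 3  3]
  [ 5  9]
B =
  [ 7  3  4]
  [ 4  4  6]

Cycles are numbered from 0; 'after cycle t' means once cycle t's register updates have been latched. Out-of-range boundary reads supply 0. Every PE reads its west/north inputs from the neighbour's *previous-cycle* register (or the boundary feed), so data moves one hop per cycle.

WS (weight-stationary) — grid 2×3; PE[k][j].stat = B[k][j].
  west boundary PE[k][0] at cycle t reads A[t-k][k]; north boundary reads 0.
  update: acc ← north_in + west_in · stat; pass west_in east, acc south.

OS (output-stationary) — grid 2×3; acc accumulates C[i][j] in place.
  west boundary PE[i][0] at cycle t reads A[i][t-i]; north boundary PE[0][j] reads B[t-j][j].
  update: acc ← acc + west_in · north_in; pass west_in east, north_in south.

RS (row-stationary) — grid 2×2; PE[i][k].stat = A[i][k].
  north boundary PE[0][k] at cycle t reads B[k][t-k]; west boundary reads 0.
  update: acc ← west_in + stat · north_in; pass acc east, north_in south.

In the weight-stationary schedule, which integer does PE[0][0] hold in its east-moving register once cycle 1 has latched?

WS (2×3). Following PE[0][0] plus its west/north inputs:
  cycle 0: PE[0][0] → acc 21, east 3, south 21
  cycle 1: PE[0][0] → acc 35, east 5, south 35

register = 5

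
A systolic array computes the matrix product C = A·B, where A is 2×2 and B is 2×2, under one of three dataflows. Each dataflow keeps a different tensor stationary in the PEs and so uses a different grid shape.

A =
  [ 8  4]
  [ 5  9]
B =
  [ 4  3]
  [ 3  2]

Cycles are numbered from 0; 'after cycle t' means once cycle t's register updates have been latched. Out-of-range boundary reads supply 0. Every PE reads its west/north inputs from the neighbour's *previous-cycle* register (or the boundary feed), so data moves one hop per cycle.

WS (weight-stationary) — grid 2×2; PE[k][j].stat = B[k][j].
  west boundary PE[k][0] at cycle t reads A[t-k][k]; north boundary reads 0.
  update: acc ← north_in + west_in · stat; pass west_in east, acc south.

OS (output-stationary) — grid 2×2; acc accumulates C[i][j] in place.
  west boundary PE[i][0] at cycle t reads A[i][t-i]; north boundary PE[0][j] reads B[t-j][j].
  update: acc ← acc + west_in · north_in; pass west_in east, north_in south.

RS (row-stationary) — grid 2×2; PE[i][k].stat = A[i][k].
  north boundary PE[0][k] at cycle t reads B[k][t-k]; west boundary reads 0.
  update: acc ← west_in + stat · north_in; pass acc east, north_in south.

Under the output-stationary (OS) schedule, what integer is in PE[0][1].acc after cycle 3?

PE[0][1].acc = 32

OS 2×2: PE[0][1] cycle-by-cycle (with neighbour feeds):
  cycle 0: PE[0][0] → acc 32, east 8, south 4
  cycle 0: PE[0][1] → acc 0, east 0, south 0
  cycle 1: PE[0][0] → acc 44, east 4, south 3
  cycle 1: PE[0][1] → acc 24, east 8, south 3
  cycle 2: PE[0][0] → acc 44, east 0, south 0
  cycle 2: PE[0][1] → acc 32, east 4, south 2
  cycle 3: PE[0][0] → acc 44, east 0, south 0
  cycle 3: PE[0][1] → acc 32, east 0, south 0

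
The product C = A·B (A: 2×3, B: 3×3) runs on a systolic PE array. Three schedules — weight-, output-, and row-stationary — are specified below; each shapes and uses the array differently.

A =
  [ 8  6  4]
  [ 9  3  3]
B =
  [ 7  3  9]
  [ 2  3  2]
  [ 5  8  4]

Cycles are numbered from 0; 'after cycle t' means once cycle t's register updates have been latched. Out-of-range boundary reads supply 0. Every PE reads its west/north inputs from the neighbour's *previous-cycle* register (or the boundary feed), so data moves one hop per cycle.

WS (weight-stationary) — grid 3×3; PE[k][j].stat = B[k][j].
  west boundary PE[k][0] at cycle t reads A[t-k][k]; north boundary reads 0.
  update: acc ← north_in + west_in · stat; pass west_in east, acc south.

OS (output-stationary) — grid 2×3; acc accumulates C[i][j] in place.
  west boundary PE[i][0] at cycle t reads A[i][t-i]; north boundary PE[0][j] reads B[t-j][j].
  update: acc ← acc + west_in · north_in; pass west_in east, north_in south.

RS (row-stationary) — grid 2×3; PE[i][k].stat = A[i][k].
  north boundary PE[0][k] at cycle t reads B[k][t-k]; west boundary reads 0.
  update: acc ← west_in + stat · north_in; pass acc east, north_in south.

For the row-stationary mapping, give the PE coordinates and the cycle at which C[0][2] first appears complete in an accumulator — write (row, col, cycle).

RS: C[0][2] accumulates in PE[0][2]:
  0: (0,2).acc=0  regs=<0,0>
  1: (0,2).acc=0  regs=<0,0>
  2: (0,2).acc=88  regs=<88,5>
  3: (0,2).acc=74  regs=<74,8>
  4: (0,2).acc=100  regs=<100,4>

(row, col, cycle) = (0, 2, 4)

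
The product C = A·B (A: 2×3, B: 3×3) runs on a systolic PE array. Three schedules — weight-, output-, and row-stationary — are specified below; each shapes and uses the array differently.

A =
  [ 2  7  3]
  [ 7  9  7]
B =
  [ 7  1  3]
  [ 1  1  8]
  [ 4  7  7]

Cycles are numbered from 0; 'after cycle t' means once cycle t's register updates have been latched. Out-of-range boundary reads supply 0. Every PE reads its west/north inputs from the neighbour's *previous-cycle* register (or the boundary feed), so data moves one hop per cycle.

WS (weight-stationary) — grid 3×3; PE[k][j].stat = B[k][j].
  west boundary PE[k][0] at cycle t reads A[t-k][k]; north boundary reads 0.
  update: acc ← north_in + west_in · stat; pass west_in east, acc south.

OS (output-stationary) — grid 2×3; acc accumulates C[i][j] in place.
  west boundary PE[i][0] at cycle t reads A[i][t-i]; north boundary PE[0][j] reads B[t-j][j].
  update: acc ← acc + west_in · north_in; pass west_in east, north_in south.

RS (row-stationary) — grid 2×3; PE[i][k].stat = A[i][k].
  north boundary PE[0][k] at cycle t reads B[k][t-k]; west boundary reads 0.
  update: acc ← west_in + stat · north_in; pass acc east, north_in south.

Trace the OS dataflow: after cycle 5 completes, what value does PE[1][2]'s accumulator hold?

PE[1][2].acc = 142

Tracing OS — 2×3 array, target PE[1][2]:
  @0  [0,2]  acc 0  |  →0  ↓0
  @0  [1,1]  acc 0  |  →0  ↓0
  @0  [1,2]  acc 0  |  →0  ↓0
  @1  [0,2]  acc 0  |  →0  ↓0
  @1  [1,1]  acc 0  |  →0  ↓0
  @1  [1,2]  acc 0  |  →0  ↓0
  @2  [0,2]  acc 6  |  →2  ↓3
  @2  [1,1]  acc 7  |  →7  ↓1
  @2  [1,2]  acc 0  |  →0  ↓0
  @3  [0,2]  acc 62  |  →7  ↓8
  @3  [1,1]  acc 16  |  →9  ↓1
  @3  [1,2]  acc 21  |  →7  ↓3
  @4  [0,2]  acc 83  |  →3  ↓7
  @4  [1,1]  acc 65  |  →7  ↓7
  @4  [1,2]  acc 93  |  →9  ↓8
  @5  [0,2]  acc 83  |  →0  ↓0
  @5  [1,1]  acc 65  |  →0  ↓0
  @5  [1,2]  acc 142  |  →7  ↓7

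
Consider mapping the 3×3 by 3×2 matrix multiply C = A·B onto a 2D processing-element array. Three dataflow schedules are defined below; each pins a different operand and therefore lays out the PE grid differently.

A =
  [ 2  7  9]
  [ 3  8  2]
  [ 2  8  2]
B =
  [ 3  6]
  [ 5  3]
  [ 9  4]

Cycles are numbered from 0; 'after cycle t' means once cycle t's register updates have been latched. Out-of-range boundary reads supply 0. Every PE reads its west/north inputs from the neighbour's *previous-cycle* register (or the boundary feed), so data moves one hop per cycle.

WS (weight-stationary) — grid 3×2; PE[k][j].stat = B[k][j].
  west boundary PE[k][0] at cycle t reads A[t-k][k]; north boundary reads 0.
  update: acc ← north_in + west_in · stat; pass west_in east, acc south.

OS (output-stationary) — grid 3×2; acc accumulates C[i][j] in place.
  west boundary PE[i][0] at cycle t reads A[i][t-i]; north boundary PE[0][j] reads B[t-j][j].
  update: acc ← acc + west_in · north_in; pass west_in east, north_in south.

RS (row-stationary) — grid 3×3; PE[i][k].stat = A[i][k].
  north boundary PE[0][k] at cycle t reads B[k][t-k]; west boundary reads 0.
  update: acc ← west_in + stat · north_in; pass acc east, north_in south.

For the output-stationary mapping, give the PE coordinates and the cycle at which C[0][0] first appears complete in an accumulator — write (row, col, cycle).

OS: C[0][0] accumulates in PE[0][0]:
  0: (0,0).acc=6  regs=<2,3>
  1: (0,0).acc=41  regs=<7,5>
  2: (0,0).acc=122  regs=<9,9>

(row, col, cycle) = (0, 0, 2)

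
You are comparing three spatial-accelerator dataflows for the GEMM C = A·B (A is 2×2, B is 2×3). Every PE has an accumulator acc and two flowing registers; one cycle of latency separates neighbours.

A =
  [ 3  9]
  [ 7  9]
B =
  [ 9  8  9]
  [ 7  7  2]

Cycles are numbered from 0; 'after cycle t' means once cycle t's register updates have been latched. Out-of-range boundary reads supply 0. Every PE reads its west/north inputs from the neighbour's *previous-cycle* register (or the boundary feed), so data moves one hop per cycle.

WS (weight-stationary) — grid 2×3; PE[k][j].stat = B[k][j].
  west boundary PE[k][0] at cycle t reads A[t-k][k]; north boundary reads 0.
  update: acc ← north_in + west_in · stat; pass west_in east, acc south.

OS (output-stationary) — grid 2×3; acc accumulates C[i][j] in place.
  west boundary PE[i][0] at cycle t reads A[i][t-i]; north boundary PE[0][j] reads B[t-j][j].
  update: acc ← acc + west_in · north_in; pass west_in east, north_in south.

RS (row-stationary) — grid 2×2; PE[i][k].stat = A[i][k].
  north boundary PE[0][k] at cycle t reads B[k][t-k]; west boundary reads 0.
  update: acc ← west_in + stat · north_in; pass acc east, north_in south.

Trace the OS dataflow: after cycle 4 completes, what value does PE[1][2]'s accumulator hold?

PE[1][2].acc = 81

Tracing OS — 2×3 array, target PE[1][2]:
  @0  [0,2]  acc 0  |  →0  ↓0
  @0  [1,1]  acc 0  |  →0  ↓0
  @0  [1,2]  acc 0  |  →0  ↓0
  @1  [0,2]  acc 0  |  →0  ↓0
  @1  [1,1]  acc 0  |  →0  ↓0
  @1  [1,2]  acc 0  |  →0  ↓0
  @2  [0,2]  acc 27  |  →3  ↓9
  @2  [1,1]  acc 56  |  →7  ↓8
  @2  [1,2]  acc 0  |  →0  ↓0
  @3  [0,2]  acc 45  |  →9  ↓2
  @3  [1,1]  acc 119  |  →9  ↓7
  @3  [1,2]  acc 63  |  →7  ↓9
  @4  [0,2]  acc 45  |  →0  ↓0
  @4  [1,1]  acc 119  |  →0  ↓0
  @4  [1,2]  acc 81  |  →9  ↓2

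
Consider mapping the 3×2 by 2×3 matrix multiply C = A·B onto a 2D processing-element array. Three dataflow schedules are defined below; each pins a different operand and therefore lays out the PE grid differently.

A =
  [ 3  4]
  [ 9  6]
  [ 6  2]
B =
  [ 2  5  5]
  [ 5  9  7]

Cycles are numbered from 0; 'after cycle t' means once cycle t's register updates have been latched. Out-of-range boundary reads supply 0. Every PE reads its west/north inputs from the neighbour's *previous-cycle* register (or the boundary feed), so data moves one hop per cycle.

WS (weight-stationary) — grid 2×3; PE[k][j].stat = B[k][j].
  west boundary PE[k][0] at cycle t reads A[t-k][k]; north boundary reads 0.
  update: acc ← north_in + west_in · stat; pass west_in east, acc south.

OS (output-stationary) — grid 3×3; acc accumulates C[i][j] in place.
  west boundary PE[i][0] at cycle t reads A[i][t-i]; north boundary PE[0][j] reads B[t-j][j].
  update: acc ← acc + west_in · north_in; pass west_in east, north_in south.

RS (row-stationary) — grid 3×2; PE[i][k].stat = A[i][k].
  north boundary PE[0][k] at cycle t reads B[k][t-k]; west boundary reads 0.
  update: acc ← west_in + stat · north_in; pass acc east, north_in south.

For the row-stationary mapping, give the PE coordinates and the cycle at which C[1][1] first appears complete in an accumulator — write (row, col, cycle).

(row, col, cycle) = (1, 1, 3)

Under RS, C[1][1] lands at PE[1][1]:
  c0 r1c1: 0 / 0 / 0
  c1 r1c1: 0 / 0 / 0
  c2 r1c1: 48 / 48 / 5
  c3 r1c1: 99 / 99 / 9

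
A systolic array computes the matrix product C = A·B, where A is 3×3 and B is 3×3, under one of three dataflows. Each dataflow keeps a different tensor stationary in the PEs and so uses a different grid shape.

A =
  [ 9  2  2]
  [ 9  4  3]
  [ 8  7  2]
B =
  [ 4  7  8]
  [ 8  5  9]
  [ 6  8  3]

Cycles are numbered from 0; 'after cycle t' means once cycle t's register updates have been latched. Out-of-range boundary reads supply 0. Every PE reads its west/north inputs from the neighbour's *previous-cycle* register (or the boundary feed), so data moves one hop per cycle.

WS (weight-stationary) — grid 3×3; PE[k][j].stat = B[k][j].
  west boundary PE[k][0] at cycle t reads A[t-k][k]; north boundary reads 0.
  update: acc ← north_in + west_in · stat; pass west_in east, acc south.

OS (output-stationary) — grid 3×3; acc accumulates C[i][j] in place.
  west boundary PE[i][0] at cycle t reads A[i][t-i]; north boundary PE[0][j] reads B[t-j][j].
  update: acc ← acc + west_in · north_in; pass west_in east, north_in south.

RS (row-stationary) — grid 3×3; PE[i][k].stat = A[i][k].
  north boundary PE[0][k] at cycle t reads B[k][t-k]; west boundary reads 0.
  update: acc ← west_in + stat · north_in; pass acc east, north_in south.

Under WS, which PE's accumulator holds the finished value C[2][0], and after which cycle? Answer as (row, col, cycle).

(row, col, cycle) = (2, 0, 4)

Under WS, C[2][0] lands at PE[2][0]:
  @0  [2,0]  acc 0  |  →0  ↓0
  @1  [2,0]  acc 0  |  →0  ↓0
  @2  [2,0]  acc 64  |  →2  ↓64
  @3  [2,0]  acc 86  |  →3  ↓86
  @4  [2,0]  acc 100  |  →2  ↓100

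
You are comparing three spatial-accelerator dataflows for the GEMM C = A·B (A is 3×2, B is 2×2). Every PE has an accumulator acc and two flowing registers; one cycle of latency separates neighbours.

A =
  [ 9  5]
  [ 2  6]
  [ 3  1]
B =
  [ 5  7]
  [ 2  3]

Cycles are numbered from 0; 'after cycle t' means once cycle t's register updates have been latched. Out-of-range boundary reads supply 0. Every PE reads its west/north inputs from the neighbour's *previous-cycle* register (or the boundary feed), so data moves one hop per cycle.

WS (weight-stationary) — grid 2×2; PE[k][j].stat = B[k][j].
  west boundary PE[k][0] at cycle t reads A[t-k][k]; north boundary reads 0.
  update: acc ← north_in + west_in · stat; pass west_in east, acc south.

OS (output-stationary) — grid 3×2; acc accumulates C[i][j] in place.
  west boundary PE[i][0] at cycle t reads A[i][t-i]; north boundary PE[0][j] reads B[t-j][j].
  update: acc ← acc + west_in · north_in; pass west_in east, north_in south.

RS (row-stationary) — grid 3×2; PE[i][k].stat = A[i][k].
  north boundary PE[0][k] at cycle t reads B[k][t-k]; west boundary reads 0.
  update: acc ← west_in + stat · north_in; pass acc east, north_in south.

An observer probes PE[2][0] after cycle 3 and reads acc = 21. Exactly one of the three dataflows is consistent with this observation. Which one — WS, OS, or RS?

— WS: 2×2 array has no PE[2][0].
OS [3×2] PE[2][0] across cycles:
  t=0 PE[2][0]: acc=0 h=0 v=0
  t=1 PE[2][0]: acc=0 h=0 v=0
  t=2 PE[2][0]: acc=15 h=3 v=5
  t=3 PE[2][0]: acc=17 h=1 v=2
RS [3×2] PE[2][0] across cycles:
  t=0 PE[2][0]: acc=0 h=0 v=0
  t=1 PE[2][0]: acc=0 h=0 v=0
  t=2 PE[2][0]: acc=15 h=15 v=5
  t=3 PE[2][0]: acc=21 h=21 v=7

dataflow = RS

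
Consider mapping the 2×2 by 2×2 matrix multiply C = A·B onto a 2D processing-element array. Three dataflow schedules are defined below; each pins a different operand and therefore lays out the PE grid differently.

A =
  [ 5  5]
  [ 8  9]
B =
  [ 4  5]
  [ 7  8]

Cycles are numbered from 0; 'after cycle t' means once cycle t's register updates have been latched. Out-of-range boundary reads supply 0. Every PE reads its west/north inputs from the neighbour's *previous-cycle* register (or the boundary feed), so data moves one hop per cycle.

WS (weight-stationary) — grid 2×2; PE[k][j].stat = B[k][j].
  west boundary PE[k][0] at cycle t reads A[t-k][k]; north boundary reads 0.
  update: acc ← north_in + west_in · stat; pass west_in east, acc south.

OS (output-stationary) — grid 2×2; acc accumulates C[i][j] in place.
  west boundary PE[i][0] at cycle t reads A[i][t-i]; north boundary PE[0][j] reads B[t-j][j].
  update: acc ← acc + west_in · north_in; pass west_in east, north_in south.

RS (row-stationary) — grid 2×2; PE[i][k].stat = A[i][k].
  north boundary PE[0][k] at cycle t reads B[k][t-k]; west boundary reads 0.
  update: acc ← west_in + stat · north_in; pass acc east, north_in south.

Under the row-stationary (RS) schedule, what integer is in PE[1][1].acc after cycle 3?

Tracing RS — 2×2 array, target PE[1][1]:
  @0  [0,1]  acc 0  |  →0  ↓0
  @0  [1,0]  acc 0  |  →0  ↓0
  @0  [1,1]  acc 0  |  →0  ↓0
  @1  [0,1]  acc 55  |  →55  ↓7
  @1  [1,0]  acc 32  |  →32  ↓4
  @1  [1,1]  acc 0  |  →0  ↓0
  @2  [0,1]  acc 65  |  →65  ↓8
  @2  [1,0]  acc 40  |  →40  ↓5
  @2  [1,1]  acc 95  |  →95  ↓7
  @3  [0,1]  acc 0  |  →0  ↓0
  @3  [1,0]  acc 0  |  →0  ↓0
  @3  [1,1]  acc 112  |  →112  ↓8

PE[1][1].acc = 112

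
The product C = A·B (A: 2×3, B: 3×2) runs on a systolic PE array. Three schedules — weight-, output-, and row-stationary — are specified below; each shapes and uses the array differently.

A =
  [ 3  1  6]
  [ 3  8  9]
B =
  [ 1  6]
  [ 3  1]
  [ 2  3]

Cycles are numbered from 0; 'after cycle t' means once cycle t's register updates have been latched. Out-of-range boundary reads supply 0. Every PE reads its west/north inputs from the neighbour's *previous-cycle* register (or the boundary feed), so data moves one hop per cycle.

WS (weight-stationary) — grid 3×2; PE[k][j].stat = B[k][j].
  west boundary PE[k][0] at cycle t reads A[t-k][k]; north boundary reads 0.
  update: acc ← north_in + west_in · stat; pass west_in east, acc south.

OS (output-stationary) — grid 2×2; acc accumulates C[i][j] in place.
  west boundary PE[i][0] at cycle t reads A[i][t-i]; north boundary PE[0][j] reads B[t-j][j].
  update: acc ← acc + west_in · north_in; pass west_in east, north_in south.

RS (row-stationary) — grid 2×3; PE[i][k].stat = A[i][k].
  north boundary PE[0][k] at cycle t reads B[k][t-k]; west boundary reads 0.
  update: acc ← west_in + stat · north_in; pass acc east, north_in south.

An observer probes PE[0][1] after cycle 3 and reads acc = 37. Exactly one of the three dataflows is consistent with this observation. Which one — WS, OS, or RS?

dataflow = OS

WS (3×2 grid), PE[0][1]:
  step 0 · PE0,1: acc=0; fwd→0 fwd↓0
  step 1 · PE0,1: acc=18; fwd→3 fwd↓18
  step 2 · PE0,1: acc=18; fwd→3 fwd↓18
  step 3 · PE0,1: acc=0; fwd→0 fwd↓0
OS (2×2 grid), PE[0][1]:
  step 0 · PE0,1: acc=0; fwd→0 fwd↓0
  step 1 · PE0,1: acc=18; fwd→3 fwd↓6
  step 2 · PE0,1: acc=19; fwd→1 fwd↓1
  step 3 · PE0,1: acc=37; fwd→6 fwd↓3
RS (2×3 grid), PE[0][1]:
  step 0 · PE0,1: acc=0; fwd→0 fwd↓0
  step 1 · PE0,1: acc=6; fwd→6 fwd↓3
  step 2 · PE0,1: acc=19; fwd→19 fwd↓1
  step 3 · PE0,1: acc=0; fwd→0 fwd↓0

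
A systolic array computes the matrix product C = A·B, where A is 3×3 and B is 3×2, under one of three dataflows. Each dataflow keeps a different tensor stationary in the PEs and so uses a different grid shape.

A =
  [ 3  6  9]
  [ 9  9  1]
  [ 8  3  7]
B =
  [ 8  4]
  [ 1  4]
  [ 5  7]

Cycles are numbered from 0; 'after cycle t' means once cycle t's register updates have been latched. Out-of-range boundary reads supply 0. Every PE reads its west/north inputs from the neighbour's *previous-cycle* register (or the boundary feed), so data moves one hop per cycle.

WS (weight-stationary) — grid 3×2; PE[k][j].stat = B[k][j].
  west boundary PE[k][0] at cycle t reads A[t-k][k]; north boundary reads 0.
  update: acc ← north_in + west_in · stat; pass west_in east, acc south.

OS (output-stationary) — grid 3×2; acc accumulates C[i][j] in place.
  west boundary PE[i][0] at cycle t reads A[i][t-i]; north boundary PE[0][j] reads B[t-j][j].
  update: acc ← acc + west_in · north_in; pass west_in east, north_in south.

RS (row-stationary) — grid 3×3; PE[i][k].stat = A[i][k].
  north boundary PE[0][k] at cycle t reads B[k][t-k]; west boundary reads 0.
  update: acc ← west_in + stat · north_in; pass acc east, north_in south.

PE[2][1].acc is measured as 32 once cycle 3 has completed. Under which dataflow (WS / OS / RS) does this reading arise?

— WS: 3×2; PE[2][1] trace:
  after 0 — PE[2][1] acc=0, pass-E 0, pass-S 0
  after 1 — PE[2][1] acc=0, pass-E 0, pass-S 0
  after 2 — PE[2][1] acc=0, pass-E 0, pass-S 0
  after 3 — PE[2][1] acc=99, pass-E 9, pass-S 99
— OS: 3×2; PE[2][1] trace:
  after 0 — PE[2][1] acc=0, pass-E 0, pass-S 0
  after 1 — PE[2][1] acc=0, pass-E 0, pass-S 0
  after 2 — PE[2][1] acc=0, pass-E 0, pass-S 0
  after 3 — PE[2][1] acc=32, pass-E 8, pass-S 4
— RS: 3×3; PE[2][1] trace:
  after 0 — PE[2][1] acc=0, pass-E 0, pass-S 0
  after 1 — PE[2][1] acc=0, pass-E 0, pass-S 0
  after 2 — PE[2][1] acc=0, pass-E 0, pass-S 0
  after 3 — PE[2][1] acc=67, pass-E 67, pass-S 1

dataflow = OS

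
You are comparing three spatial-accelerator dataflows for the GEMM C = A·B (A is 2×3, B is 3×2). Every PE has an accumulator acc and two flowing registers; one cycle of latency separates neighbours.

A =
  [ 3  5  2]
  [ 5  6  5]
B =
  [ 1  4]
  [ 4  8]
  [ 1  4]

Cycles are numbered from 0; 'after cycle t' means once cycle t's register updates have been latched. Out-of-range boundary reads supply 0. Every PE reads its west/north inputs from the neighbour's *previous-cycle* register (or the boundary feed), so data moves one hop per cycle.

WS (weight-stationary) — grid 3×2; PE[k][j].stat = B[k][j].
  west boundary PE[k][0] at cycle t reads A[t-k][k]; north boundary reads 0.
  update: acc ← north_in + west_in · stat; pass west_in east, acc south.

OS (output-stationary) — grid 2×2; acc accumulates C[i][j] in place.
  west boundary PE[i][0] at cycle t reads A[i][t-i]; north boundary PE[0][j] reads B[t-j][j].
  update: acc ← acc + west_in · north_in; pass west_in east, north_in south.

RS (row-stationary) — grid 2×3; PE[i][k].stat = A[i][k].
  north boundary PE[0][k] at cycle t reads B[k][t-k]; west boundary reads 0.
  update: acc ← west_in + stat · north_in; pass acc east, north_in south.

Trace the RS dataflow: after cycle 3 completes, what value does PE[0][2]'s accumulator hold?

PE[0][2].acc = 60

RS 2×3: PE[0][2] cycle-by-cycle (with neighbour feeds):
  step 0 · PE0,1: acc=0; fwd→0 fwd↓0
  step 0 · PE0,2: acc=0; fwd→0 fwd↓0
  step 1 · PE0,1: acc=23; fwd→23 fwd↓4
  step 1 · PE0,2: acc=0; fwd→0 fwd↓0
  step 2 · PE0,1: acc=52; fwd→52 fwd↓8
  step 2 · PE0,2: acc=25; fwd→25 fwd↓1
  step 3 · PE0,1: acc=0; fwd→0 fwd↓0
  step 3 · PE0,2: acc=60; fwd→60 fwd↓4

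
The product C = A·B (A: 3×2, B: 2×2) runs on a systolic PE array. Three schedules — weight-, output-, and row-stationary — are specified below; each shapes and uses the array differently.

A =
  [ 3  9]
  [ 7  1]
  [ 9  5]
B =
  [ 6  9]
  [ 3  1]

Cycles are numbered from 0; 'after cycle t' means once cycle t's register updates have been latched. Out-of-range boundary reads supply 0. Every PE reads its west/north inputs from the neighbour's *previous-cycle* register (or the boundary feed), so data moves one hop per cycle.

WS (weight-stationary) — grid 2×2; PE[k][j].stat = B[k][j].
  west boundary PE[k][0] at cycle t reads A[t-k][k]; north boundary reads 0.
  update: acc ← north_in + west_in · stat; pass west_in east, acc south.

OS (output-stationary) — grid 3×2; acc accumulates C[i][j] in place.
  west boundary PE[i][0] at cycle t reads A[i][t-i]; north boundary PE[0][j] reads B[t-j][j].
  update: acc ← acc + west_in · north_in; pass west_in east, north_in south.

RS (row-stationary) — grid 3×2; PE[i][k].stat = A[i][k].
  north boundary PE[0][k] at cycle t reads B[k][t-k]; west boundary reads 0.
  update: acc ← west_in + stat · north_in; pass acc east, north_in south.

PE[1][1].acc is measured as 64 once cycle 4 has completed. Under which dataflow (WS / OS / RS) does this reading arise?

WS (2×2 grid), PE[1][1]:
  t=0 PE[1][1]: acc=0 h=0 v=0
  t=1 PE[1][1]: acc=0 h=0 v=0
  t=2 PE[1][1]: acc=36 h=9 v=36
  t=3 PE[1][1]: acc=64 h=1 v=64
  t=4 PE[1][1]: acc=86 h=5 v=86
OS (3×2 grid), PE[1][1]:
  t=0 PE[1][1]: acc=0 h=0 v=0
  t=1 PE[1][1]: acc=0 h=0 v=0
  t=2 PE[1][1]: acc=63 h=7 v=9
  t=3 PE[1][1]: acc=64 h=1 v=1
  t=4 PE[1][1]: acc=64 h=0 v=0
RS (3×2 grid), PE[1][1]:
  t=0 PE[1][1]: acc=0 h=0 v=0
  t=1 PE[1][1]: acc=0 h=0 v=0
  t=2 PE[1][1]: acc=45 h=45 v=3
  t=3 PE[1][1]: acc=64 h=64 v=1
  t=4 PE[1][1]: acc=0 h=0 v=0

dataflow = OS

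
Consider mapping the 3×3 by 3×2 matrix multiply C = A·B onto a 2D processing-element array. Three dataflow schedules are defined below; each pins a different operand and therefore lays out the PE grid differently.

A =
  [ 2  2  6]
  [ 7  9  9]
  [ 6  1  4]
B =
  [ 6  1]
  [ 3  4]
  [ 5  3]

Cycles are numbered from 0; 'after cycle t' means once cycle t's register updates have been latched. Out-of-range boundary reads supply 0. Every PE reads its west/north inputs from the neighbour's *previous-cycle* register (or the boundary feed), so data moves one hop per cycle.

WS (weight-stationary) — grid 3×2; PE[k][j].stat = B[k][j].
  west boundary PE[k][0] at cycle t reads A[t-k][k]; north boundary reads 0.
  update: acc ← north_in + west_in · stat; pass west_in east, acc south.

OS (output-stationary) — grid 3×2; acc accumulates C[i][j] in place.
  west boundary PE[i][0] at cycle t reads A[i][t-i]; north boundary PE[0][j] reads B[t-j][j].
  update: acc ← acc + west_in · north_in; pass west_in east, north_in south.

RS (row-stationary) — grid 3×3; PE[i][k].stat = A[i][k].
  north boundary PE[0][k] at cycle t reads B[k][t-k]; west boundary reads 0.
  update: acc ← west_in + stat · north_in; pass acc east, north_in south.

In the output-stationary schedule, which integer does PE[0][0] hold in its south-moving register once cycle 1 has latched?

OS on a 3×2 grid — tracing PE[0][0] and its feeders:
  c0 r0c0: 12 / 2 / 6
  c1 r0c0: 18 / 2 / 3

register = 3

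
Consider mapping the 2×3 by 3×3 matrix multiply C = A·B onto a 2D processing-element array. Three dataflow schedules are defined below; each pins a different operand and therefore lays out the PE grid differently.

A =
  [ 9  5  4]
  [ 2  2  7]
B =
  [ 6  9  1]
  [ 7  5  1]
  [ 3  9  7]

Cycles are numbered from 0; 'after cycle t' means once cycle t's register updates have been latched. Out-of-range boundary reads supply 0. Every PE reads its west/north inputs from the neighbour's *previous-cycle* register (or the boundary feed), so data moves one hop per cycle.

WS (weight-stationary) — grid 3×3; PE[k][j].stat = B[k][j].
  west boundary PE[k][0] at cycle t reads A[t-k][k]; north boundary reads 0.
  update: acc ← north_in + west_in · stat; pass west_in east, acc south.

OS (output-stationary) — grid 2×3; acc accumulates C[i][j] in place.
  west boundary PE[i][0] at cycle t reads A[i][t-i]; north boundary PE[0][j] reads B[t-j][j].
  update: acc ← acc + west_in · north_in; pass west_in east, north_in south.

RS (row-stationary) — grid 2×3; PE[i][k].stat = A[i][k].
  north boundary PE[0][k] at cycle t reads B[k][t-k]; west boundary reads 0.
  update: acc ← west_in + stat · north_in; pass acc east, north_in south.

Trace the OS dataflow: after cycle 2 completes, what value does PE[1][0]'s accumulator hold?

OS (2×3). Following PE[1][0] plus its west/north inputs:
  cycle 0: PE[0][0] → acc 54, east 9, south 6
  cycle 0: PE[1][0] → acc 0, east 0, south 0
  cycle 1: PE[0][0] → acc 89, east 5, south 7
  cycle 1: PE[1][0] → acc 12, east 2, south 6
  cycle 2: PE[0][0] → acc 101, east 4, south 3
  cycle 2: PE[1][0] → acc 26, east 2, south 7

PE[1][0].acc = 26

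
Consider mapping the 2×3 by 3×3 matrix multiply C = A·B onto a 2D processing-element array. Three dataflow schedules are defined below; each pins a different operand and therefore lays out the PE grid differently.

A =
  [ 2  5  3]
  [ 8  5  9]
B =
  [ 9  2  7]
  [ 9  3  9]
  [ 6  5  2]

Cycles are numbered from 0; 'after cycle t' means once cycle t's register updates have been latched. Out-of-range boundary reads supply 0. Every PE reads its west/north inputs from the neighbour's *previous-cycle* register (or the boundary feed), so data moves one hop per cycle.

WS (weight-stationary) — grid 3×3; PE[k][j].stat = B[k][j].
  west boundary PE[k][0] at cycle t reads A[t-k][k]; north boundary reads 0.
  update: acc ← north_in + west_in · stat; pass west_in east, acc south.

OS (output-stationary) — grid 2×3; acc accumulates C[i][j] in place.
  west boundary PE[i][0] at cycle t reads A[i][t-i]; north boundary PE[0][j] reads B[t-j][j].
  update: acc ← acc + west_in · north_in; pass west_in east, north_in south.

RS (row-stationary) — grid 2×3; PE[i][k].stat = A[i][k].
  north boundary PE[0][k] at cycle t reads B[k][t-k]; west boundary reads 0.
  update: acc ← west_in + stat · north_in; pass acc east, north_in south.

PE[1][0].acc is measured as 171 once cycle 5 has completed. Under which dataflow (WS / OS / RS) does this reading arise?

Under WS (3×3), PE[1][0]:
  0: (1,0).acc=0  regs=<0,0>
  1: (1,0).acc=63  regs=<5,63>
  2: (1,0).acc=117  regs=<5,117>
  3: (1,0).acc=0  regs=<0,0>
  4: (1,0).acc=0  regs=<0,0>
  5: (1,0).acc=0  regs=<0,0>
Under OS (2×3), PE[1][0]:
  0: (1,0).acc=0  regs=<0,0>
  1: (1,0).acc=72  regs=<8,9>
  2: (1,0).acc=117  regs=<5,9>
  3: (1,0).acc=171  regs=<9,6>
  4: (1,0).acc=171  regs=<0,0>
  5: (1,0).acc=171  regs=<0,0>
Under RS (2×3), PE[1][0]:
  0: (1,0).acc=0  regs=<0,0>
  1: (1,0).acc=72  regs=<72,9>
  2: (1,0).acc=16  regs=<16,2>
  3: (1,0).acc=56  regs=<56,7>
  4: (1,0).acc=0  regs=<0,0>
  5: (1,0).acc=0  regs=<0,0>

dataflow = OS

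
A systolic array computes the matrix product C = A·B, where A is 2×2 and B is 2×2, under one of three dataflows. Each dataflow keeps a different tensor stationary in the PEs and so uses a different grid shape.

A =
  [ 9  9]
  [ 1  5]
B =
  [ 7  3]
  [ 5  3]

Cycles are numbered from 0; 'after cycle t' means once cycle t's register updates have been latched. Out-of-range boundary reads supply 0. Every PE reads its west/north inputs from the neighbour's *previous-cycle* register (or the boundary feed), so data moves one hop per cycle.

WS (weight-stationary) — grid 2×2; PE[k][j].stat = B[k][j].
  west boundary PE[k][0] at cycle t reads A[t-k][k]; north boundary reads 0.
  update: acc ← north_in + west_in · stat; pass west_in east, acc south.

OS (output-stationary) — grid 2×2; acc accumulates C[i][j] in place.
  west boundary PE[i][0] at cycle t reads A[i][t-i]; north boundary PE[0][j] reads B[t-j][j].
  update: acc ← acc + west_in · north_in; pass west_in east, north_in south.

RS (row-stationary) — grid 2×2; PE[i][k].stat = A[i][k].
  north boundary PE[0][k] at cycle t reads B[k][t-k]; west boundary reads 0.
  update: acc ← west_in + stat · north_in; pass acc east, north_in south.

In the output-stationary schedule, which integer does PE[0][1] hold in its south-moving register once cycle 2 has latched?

OS (2×2). Following PE[0][1] plus its west/north inputs:
  c0 r0c0: 63 / 9 / 7
  c0 r0c1: 0 / 0 / 0
  c1 r0c0: 108 / 9 / 5
  c1 r0c1: 27 / 9 / 3
  c2 r0c0: 108 / 0 / 0
  c2 r0c1: 54 / 9 / 3

register = 3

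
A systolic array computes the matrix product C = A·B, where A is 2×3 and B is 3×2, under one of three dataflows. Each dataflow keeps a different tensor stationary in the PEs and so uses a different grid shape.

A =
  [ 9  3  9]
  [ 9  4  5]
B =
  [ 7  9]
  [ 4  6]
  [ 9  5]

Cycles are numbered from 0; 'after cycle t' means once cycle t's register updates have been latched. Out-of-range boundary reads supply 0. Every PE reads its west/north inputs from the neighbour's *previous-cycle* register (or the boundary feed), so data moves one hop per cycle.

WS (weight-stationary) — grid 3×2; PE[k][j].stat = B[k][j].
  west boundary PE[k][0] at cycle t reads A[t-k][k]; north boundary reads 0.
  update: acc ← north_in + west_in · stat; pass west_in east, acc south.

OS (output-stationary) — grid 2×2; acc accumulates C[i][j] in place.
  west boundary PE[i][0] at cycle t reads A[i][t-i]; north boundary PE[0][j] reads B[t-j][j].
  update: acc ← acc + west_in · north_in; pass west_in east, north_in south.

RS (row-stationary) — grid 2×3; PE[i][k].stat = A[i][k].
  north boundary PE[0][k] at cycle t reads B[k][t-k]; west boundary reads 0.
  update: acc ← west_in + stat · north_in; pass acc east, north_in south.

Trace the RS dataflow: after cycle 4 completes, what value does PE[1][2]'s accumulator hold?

PE[1][2].acc = 130

RS on a 2×3 grid — tracing PE[1][2] and its feeders:
  [0] (0,2) acc=0 (h:0 v:0)
  [0] (1,1) acc=0 (h:0 v:0)
  [0] (1,2) acc=0 (h:0 v:0)
  [1] (0,2) acc=0 (h:0 v:0)
  [1] (1,1) acc=0 (h:0 v:0)
  [1] (1,2) acc=0 (h:0 v:0)
  [2] (0,2) acc=156 (h:156 v:9)
  [2] (1,1) acc=79 (h:79 v:4)
  [2] (1,2) acc=0 (h:0 v:0)
  [3] (0,2) acc=144 (h:144 v:5)
  [3] (1,1) acc=105 (h:105 v:6)
  [3] (1,2) acc=124 (h:124 v:9)
  [4] (0,2) acc=0 (h:0 v:0)
  [4] (1,1) acc=0 (h:0 v:0)
  [4] (1,2) acc=130 (h:130 v:5)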